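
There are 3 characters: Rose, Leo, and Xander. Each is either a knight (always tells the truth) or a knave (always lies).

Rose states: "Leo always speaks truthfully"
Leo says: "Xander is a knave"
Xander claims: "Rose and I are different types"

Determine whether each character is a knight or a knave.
Rose is a knave.
Leo is a knave.
Xander is a knight.

Verification:
- Rose (knave) says "Leo always speaks truthfully" - this is FALSE (a lie) because Leo is a knave.
- Leo (knave) says "Xander is a knave" - this is FALSE (a lie) because Xander is a knight.
- Xander (knight) says "Rose and I are different types" - this is TRUE because Xander is a knight and Rose is a knave.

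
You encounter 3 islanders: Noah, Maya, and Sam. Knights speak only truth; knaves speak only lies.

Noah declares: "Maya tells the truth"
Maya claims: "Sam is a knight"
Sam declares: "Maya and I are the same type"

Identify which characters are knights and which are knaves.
Noah is a knight.
Maya is a knight.
Sam is a knight.

Verification:
- Noah (knight) says "Maya tells the truth" - this is TRUE because Maya is a knight.
- Maya (knight) says "Sam is a knight" - this is TRUE because Sam is a knight.
- Sam (knight) says "Maya and I are the same type" - this is TRUE because Sam is a knight and Maya is a knight.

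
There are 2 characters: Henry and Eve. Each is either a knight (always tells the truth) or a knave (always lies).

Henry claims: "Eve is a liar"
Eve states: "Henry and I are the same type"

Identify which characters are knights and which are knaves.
Henry is a knight.
Eve is a knave.

Verification:
- Henry (knight) says "Eve is a liar" - this is TRUE because Eve is a knave.
- Eve (knave) says "Henry and I are the same type" - this is FALSE (a lie) because Eve is a knave and Henry is a knight.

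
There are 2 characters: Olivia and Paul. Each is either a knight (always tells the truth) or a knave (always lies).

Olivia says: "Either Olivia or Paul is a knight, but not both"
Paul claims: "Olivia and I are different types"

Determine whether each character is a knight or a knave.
Olivia is a knave.
Paul is a knave.

Verification:
- Olivia (knave) says "Either Olivia or Paul is a knight, but not both" - this is FALSE (a lie) because Olivia is a knave and Paul is a knave.
- Paul (knave) says "Olivia and I are different types" - this is FALSE (a lie) because Paul is a knave and Olivia is a knave.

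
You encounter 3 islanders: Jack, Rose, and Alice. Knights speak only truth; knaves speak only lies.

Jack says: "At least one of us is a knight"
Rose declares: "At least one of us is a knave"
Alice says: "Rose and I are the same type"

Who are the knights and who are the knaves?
Jack is a knight.
Rose is a knight.
Alice is a knave.

Verification:
- Jack (knight) says "At least one of us is a knight" - this is TRUE because Jack and Rose are knights.
- Rose (knight) says "At least one of us is a knave" - this is TRUE because Alice is a knave.
- Alice (knave) says "Rose and I are the same type" - this is FALSE (a lie) because Alice is a knave and Rose is a knight.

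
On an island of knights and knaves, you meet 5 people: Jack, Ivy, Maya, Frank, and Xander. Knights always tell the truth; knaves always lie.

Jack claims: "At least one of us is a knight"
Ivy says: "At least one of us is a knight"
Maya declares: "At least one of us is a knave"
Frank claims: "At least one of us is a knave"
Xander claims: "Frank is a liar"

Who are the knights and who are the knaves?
Jack is a knight.
Ivy is a knight.
Maya is a knight.
Frank is a knight.
Xander is a knave.

Verification:
- Jack (knight) says "At least one of us is a knight" - this is TRUE because Jack, Ivy, Maya, and Frank are knights.
- Ivy (knight) says "At least one of us is a knight" - this is TRUE because Jack, Ivy, Maya, and Frank are knights.
- Maya (knight) says "At least one of us is a knave" - this is TRUE because Xander is a knave.
- Frank (knight) says "At least one of us is a knave" - this is TRUE because Xander is a knave.
- Xander (knave) says "Frank is a liar" - this is FALSE (a lie) because Frank is a knight.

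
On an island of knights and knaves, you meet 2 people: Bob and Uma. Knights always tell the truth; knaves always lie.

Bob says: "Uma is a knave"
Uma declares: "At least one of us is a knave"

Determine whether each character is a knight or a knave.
Bob is a knave.
Uma is a knight.

Verification:
- Bob (knave) says "Uma is a knave" - this is FALSE (a lie) because Uma is a knight.
- Uma (knight) says "At least one of us is a knave" - this is TRUE because Bob is a knave.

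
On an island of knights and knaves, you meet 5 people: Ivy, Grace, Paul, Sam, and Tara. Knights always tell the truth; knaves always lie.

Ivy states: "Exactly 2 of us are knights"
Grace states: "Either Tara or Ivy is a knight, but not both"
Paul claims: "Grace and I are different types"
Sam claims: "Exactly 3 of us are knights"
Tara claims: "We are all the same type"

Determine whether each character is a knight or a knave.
Ivy is a knave.
Grace is a knave.
Paul is a knight.
Sam is a knave.
Tara is a knave.

Verification:
- Ivy (knave) says "Exactly 2 of us are knights" - this is FALSE (a lie) because there are 1 knights.
- Grace (knave) says "Either Tara or Ivy is a knight, but not both" - this is FALSE (a lie) because Tara is a knave and Ivy is a knave.
- Paul (knight) says "Grace and I are different types" - this is TRUE because Paul is a knight and Grace is a knave.
- Sam (knave) says "Exactly 3 of us are knights" - this is FALSE (a lie) because there are 1 knights.
- Tara (knave) says "We are all the same type" - this is FALSE (a lie) because Paul is a knight and Ivy, Grace, Sam, and Tara are knaves.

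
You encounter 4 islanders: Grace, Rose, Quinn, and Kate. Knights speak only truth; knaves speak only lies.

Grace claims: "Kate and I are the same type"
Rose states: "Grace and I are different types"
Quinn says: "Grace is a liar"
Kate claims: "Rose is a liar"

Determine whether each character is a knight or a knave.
Grace is a knave.
Rose is a knave.
Quinn is a knight.
Kate is a knight.

Verification:
- Grace (knave) says "Kate and I are the same type" - this is FALSE (a lie) because Grace is a knave and Kate is a knight.
- Rose (knave) says "Grace and I are different types" - this is FALSE (a lie) because Rose is a knave and Grace is a knave.
- Quinn (knight) says "Grace is a liar" - this is TRUE because Grace is a knave.
- Kate (knight) says "Rose is a liar" - this is TRUE because Rose is a knave.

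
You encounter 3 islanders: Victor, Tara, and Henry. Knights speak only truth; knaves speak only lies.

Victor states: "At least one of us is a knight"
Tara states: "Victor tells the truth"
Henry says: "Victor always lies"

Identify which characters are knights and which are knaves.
Victor is a knight.
Tara is a knight.
Henry is a knave.

Verification:
- Victor (knight) says "At least one of us is a knight" - this is TRUE because Victor and Tara are knights.
- Tara (knight) says "Victor tells the truth" - this is TRUE because Victor is a knight.
- Henry (knave) says "Victor always lies" - this is FALSE (a lie) because Victor is a knight.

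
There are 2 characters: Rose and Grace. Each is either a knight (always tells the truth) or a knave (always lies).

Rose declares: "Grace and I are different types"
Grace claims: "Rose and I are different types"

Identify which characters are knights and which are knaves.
Rose is a knave.
Grace is a knave.

Verification:
- Rose (knave) says "Grace and I are different types" - this is FALSE (a lie) because Rose is a knave and Grace is a knave.
- Grace (knave) says "Rose and I are different types" - this is FALSE (a lie) because Grace is a knave and Rose is a knave.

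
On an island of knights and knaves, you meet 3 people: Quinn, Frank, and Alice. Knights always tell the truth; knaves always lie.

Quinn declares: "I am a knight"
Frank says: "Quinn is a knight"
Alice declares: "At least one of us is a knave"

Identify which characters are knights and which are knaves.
Quinn is a knave.
Frank is a knave.
Alice is a knight.

Verification:
- Quinn (knave) says "I am a knight" - this is FALSE (a lie) because Quinn is a knave.
- Frank (knave) says "Quinn is a knight" - this is FALSE (a lie) because Quinn is a knave.
- Alice (knight) says "At least one of us is a knave" - this is TRUE because Quinn and Frank are knaves.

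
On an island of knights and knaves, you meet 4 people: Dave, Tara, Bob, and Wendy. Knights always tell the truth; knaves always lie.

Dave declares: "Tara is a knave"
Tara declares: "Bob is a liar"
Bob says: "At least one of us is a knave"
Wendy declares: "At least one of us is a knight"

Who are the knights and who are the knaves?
Dave is a knight.
Tara is a knave.
Bob is a knight.
Wendy is a knight.

Verification:
- Dave (knight) says "Tara is a knave" - this is TRUE because Tara is a knave.
- Tara (knave) says "Bob is a liar" - this is FALSE (a lie) because Bob is a knight.
- Bob (knight) says "At least one of us is a knave" - this is TRUE because Tara is a knave.
- Wendy (knight) says "At least one of us is a knight" - this is TRUE because Dave, Bob, and Wendy are knights.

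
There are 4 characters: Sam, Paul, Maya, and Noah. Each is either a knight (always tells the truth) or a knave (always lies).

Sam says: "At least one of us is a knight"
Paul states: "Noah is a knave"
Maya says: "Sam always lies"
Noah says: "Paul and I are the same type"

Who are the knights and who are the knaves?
Sam is a knight.
Paul is a knight.
Maya is a knave.
Noah is a knave.

Verification:
- Sam (knight) says "At least one of us is a knight" - this is TRUE because Sam and Paul are knights.
- Paul (knight) says "Noah is a knave" - this is TRUE because Noah is a knave.
- Maya (knave) says "Sam always lies" - this is FALSE (a lie) because Sam is a knight.
- Noah (knave) says "Paul and I are the same type" - this is FALSE (a lie) because Noah is a knave and Paul is a knight.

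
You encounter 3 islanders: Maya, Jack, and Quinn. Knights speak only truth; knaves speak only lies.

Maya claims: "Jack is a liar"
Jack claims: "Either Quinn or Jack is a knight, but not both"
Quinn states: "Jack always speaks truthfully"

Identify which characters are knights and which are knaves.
Maya is a knight.
Jack is a knave.
Quinn is a knave.

Verification:
- Maya (knight) says "Jack is a liar" - this is TRUE because Jack is a knave.
- Jack (knave) says "Either Quinn or Jack is a knight, but not both" - this is FALSE (a lie) because Quinn is a knave and Jack is a knave.
- Quinn (knave) says "Jack always speaks truthfully" - this is FALSE (a lie) because Jack is a knave.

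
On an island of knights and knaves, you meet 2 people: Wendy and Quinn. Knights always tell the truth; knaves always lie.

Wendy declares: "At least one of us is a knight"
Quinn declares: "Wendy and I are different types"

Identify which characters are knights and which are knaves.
Wendy is a knave.
Quinn is a knave.

Verification:
- Wendy (knave) says "At least one of us is a knight" - this is FALSE (a lie) because no one is a knight.
- Quinn (knave) says "Wendy and I are different types" - this is FALSE (a lie) because Quinn is a knave and Wendy is a knave.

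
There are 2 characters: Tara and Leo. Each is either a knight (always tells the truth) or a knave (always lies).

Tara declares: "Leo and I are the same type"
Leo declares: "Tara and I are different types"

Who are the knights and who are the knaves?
Tara is a knave.
Leo is a knight.

Verification:
- Tara (knave) says "Leo and I are the same type" - this is FALSE (a lie) because Tara is a knave and Leo is a knight.
- Leo (knight) says "Tara and I are different types" - this is TRUE because Leo is a knight and Tara is a knave.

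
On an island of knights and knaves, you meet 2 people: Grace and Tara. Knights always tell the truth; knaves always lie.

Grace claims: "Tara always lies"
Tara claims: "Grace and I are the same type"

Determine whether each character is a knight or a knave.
Grace is a knight.
Tara is a knave.

Verification:
- Grace (knight) says "Tara always lies" - this is TRUE because Tara is a knave.
- Tara (knave) says "Grace and I are the same type" - this is FALSE (a lie) because Tara is a knave and Grace is a knight.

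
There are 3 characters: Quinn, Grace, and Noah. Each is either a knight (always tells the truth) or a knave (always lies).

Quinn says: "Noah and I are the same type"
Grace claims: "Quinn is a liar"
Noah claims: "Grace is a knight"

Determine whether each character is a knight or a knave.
Quinn is a knave.
Grace is a knight.
Noah is a knight.

Verification:
- Quinn (knave) says "Noah and I are the same type" - this is FALSE (a lie) because Quinn is a knave and Noah is a knight.
- Grace (knight) says "Quinn is a liar" - this is TRUE because Quinn is a knave.
- Noah (knight) says "Grace is a knight" - this is TRUE because Grace is a knight.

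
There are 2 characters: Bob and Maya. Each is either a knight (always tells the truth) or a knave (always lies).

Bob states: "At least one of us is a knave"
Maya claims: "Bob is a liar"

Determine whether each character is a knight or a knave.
Bob is a knight.
Maya is a knave.

Verification:
- Bob (knight) says "At least one of us is a knave" - this is TRUE because Maya is a knave.
- Maya (knave) says "Bob is a liar" - this is FALSE (a lie) because Bob is a knight.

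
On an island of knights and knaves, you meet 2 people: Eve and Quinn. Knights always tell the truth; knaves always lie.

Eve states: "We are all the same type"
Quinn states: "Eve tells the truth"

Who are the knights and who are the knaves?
Eve is a knight.
Quinn is a knight.

Verification:
- Eve (knight) says "We are all the same type" - this is TRUE because Eve and Quinn are knights.
- Quinn (knight) says "Eve tells the truth" - this is TRUE because Eve is a knight.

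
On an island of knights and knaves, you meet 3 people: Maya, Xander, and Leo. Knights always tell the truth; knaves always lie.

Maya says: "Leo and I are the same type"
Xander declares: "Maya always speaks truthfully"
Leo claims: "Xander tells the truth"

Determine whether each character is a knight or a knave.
Maya is a knight.
Xander is a knight.
Leo is a knight.

Verification:
- Maya (knight) says "Leo and I are the same type" - this is TRUE because Maya is a knight and Leo is a knight.
- Xander (knight) says "Maya always speaks truthfully" - this is TRUE because Maya is a knight.
- Leo (knight) says "Xander tells the truth" - this is TRUE because Xander is a knight.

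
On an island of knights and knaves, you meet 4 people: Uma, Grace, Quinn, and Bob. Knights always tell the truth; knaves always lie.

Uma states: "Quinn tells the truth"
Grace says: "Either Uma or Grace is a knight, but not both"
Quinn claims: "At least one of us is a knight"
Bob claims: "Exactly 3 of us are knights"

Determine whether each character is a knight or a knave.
Uma is a knave.
Grace is a knave.
Quinn is a knave.
Bob is a knave.

Verification:
- Uma (knave) says "Quinn tells the truth" - this is FALSE (a lie) because Quinn is a knave.
- Grace (knave) says "Either Uma or Grace is a knight, but not both" - this is FALSE (a lie) because Uma is a knave and Grace is a knave.
- Quinn (knave) says "At least one of us is a knight" - this is FALSE (a lie) because no one is a knight.
- Bob (knave) says "Exactly 3 of us are knights" - this is FALSE (a lie) because there are 0 knights.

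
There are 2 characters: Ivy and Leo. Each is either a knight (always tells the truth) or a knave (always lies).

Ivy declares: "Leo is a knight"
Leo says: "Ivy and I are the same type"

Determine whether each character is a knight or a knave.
Ivy is a knight.
Leo is a knight.

Verification:
- Ivy (knight) says "Leo is a knight" - this is TRUE because Leo is a knight.
- Leo (knight) says "Ivy and I are the same type" - this is TRUE because Leo is a knight and Ivy is a knight.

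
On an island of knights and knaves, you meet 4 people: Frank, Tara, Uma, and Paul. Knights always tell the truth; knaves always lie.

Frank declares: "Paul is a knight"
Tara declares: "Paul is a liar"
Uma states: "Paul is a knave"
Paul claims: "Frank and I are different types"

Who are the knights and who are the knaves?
Frank is a knave.
Tara is a knight.
Uma is a knight.
Paul is a knave.

Verification:
- Frank (knave) says "Paul is a knight" - this is FALSE (a lie) because Paul is a knave.
- Tara (knight) says "Paul is a liar" - this is TRUE because Paul is a knave.
- Uma (knight) says "Paul is a knave" - this is TRUE because Paul is a knave.
- Paul (knave) says "Frank and I are different types" - this is FALSE (a lie) because Paul is a knave and Frank is a knave.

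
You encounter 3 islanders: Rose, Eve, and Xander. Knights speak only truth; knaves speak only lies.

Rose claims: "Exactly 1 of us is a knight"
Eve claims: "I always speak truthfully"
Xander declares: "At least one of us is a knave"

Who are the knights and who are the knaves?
Rose is a knave.
Eve is a knight.
Xander is a knight.

Verification:
- Rose (knave) says "Exactly 1 of us is a knight" - this is FALSE (a lie) because there are 2 knights.
- Eve (knight) says "I always speak truthfully" - this is TRUE because Eve is a knight.
- Xander (knight) says "At least one of us is a knave" - this is TRUE because Rose is a knave.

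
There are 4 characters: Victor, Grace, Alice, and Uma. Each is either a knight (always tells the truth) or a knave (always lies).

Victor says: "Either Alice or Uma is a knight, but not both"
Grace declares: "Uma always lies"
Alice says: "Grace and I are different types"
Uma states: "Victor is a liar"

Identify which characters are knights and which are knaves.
Victor is a knave.
Grace is a knave.
Alice is a knight.
Uma is a knight.

Verification:
- Victor (knave) says "Either Alice or Uma is a knight, but not both" - this is FALSE (a lie) because Alice is a knight and Uma is a knight.
- Grace (knave) says "Uma always lies" - this is FALSE (a lie) because Uma is a knight.
- Alice (knight) says "Grace and I are different types" - this is TRUE because Alice is a knight and Grace is a knave.
- Uma (knight) says "Victor is a liar" - this is TRUE because Victor is a knave.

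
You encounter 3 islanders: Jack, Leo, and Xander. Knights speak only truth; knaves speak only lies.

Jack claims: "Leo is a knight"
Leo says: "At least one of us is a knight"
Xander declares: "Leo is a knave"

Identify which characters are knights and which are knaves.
Jack is a knight.
Leo is a knight.
Xander is a knave.

Verification:
- Jack (knight) says "Leo is a knight" - this is TRUE because Leo is a knight.
- Leo (knight) says "At least one of us is a knight" - this is TRUE because Jack and Leo are knights.
- Xander (knave) says "Leo is a knave" - this is FALSE (a lie) because Leo is a knight.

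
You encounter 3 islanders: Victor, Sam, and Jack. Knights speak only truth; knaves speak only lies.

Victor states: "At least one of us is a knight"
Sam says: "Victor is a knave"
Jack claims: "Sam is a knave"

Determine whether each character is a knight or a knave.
Victor is a knight.
Sam is a knave.
Jack is a knight.

Verification:
- Victor (knight) says "At least one of us is a knight" - this is TRUE because Victor and Jack are knights.
- Sam (knave) says "Victor is a knave" - this is FALSE (a lie) because Victor is a knight.
- Jack (knight) says "Sam is a knave" - this is TRUE because Sam is a knave.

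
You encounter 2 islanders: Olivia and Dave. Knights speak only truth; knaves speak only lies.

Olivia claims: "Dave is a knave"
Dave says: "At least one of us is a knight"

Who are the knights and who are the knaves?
Olivia is a knave.
Dave is a knight.

Verification:
- Olivia (knave) says "Dave is a knave" - this is FALSE (a lie) because Dave is a knight.
- Dave (knight) says "At least one of us is a knight" - this is TRUE because Dave is a knight.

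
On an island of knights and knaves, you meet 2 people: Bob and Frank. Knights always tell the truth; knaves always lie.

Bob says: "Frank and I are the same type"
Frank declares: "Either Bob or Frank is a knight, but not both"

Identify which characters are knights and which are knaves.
Bob is a knave.
Frank is a knight.

Verification:
- Bob (knave) says "Frank and I are the same type" - this is FALSE (a lie) because Bob is a knave and Frank is a knight.
- Frank (knight) says "Either Bob or Frank is a knight, but not both" - this is TRUE because Bob is a knave and Frank is a knight.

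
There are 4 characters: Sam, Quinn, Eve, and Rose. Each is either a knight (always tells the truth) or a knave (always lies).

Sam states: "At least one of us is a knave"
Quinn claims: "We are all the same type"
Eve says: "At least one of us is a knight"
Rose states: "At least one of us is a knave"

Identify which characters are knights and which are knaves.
Sam is a knight.
Quinn is a knave.
Eve is a knight.
Rose is a knight.

Verification:
- Sam (knight) says "At least one of us is a knave" - this is TRUE because Quinn is a knave.
- Quinn (knave) says "We are all the same type" - this is FALSE (a lie) because Sam, Eve, and Rose are knights and Quinn is a knave.
- Eve (knight) says "At least one of us is a knight" - this is TRUE because Sam, Eve, and Rose are knights.
- Rose (knight) says "At least one of us is a knave" - this is TRUE because Quinn is a knave.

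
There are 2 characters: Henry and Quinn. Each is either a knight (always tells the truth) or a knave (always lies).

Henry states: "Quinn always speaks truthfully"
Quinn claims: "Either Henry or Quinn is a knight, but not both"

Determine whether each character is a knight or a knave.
Henry is a knave.
Quinn is a knave.

Verification:
- Henry (knave) says "Quinn always speaks truthfully" - this is FALSE (a lie) because Quinn is a knave.
- Quinn (knave) says "Either Henry or Quinn is a knight, but not both" - this is FALSE (a lie) because Henry is a knave and Quinn is a knave.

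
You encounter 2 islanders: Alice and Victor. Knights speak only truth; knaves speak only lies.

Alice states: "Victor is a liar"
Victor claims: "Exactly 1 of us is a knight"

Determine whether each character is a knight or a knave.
Alice is a knave.
Victor is a knight.

Verification:
- Alice (knave) says "Victor is a liar" - this is FALSE (a lie) because Victor is a knight.
- Victor (knight) says "Exactly 1 of us is a knight" - this is TRUE because there are 1 knights.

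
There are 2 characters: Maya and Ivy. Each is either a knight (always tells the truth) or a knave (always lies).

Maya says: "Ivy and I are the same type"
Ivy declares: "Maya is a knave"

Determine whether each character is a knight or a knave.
Maya is a knave.
Ivy is a knight.

Verification:
- Maya (knave) says "Ivy and I are the same type" - this is FALSE (a lie) because Maya is a knave and Ivy is a knight.
- Ivy (knight) says "Maya is a knave" - this is TRUE because Maya is a knave.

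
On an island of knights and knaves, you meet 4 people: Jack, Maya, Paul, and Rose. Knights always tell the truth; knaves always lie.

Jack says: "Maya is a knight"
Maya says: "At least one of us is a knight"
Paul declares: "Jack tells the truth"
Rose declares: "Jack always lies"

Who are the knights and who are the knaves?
Jack is a knight.
Maya is a knight.
Paul is a knight.
Rose is a knave.

Verification:
- Jack (knight) says "Maya is a knight" - this is TRUE because Maya is a knight.
- Maya (knight) says "At least one of us is a knight" - this is TRUE because Jack, Maya, and Paul are knights.
- Paul (knight) says "Jack tells the truth" - this is TRUE because Jack is a knight.
- Rose (knave) says "Jack always lies" - this is FALSE (a lie) because Jack is a knight.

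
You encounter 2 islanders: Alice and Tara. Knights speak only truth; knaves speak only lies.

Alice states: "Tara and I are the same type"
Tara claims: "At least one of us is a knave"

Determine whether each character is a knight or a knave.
Alice is a knave.
Tara is a knight.

Verification:
- Alice (knave) says "Tara and I are the same type" - this is FALSE (a lie) because Alice is a knave and Tara is a knight.
- Tara (knight) says "At least one of us is a knave" - this is TRUE because Alice is a knave.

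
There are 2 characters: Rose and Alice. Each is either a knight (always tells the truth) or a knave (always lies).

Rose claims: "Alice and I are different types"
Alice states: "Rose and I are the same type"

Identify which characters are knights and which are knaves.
Rose is a knight.
Alice is a knave.

Verification:
- Rose (knight) says "Alice and I are different types" - this is TRUE because Rose is a knight and Alice is a knave.
- Alice (knave) says "Rose and I are the same type" - this is FALSE (a lie) because Alice is a knave and Rose is a knight.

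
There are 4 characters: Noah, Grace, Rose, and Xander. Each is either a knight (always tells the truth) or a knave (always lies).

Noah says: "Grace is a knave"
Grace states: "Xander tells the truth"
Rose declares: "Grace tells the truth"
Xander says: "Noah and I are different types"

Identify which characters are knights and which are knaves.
Noah is a knave.
Grace is a knight.
Rose is a knight.
Xander is a knight.

Verification:
- Noah (knave) says "Grace is a knave" - this is FALSE (a lie) because Grace is a knight.
- Grace (knight) says "Xander tells the truth" - this is TRUE because Xander is a knight.
- Rose (knight) says "Grace tells the truth" - this is TRUE because Grace is a knight.
- Xander (knight) says "Noah and I are different types" - this is TRUE because Xander is a knight and Noah is a knave.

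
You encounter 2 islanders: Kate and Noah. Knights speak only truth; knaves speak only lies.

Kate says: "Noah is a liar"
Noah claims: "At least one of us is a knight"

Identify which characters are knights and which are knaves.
Kate is a knave.
Noah is a knight.

Verification:
- Kate (knave) says "Noah is a liar" - this is FALSE (a lie) because Noah is a knight.
- Noah (knight) says "At least one of us is a knight" - this is TRUE because Noah is a knight.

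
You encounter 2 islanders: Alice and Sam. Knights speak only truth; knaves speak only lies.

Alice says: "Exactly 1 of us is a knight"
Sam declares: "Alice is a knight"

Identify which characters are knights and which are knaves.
Alice is a knave.
Sam is a knave.

Verification:
- Alice (knave) says "Exactly 1 of us is a knight" - this is FALSE (a lie) because there are 0 knights.
- Sam (knave) says "Alice is a knight" - this is FALSE (a lie) because Alice is a knave.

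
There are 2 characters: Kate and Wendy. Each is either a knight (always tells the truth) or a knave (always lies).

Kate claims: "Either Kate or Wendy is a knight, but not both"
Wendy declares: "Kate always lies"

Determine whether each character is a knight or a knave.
Kate is a knight.
Wendy is a knave.

Verification:
- Kate (knight) says "Either Kate or Wendy is a knight, but not both" - this is TRUE because Kate is a knight and Wendy is a knave.
- Wendy (knave) says "Kate always lies" - this is FALSE (a lie) because Kate is a knight.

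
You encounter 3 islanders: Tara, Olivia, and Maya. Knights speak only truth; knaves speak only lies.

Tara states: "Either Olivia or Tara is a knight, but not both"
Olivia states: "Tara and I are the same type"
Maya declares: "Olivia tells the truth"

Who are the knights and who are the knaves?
Tara is a knight.
Olivia is a knave.
Maya is a knave.

Verification:
- Tara (knight) says "Either Olivia or Tara is a knight, but not both" - this is TRUE because Olivia is a knave and Tara is a knight.
- Olivia (knave) says "Tara and I are the same type" - this is FALSE (a lie) because Olivia is a knave and Tara is a knight.
- Maya (knave) says "Olivia tells the truth" - this is FALSE (a lie) because Olivia is a knave.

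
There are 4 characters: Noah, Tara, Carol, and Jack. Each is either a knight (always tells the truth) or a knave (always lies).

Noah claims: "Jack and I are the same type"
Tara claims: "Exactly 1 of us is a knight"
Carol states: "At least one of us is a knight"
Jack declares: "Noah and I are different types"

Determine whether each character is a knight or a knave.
Noah is a knave.
Tara is a knave.
Carol is a knight.
Jack is a knight.

Verification:
- Noah (knave) says "Jack and I are the same type" - this is FALSE (a lie) because Noah is a knave and Jack is a knight.
- Tara (knave) says "Exactly 1 of us is a knight" - this is FALSE (a lie) because there are 2 knights.
- Carol (knight) says "At least one of us is a knight" - this is TRUE because Carol and Jack are knights.
- Jack (knight) says "Noah and I are different types" - this is TRUE because Jack is a knight and Noah is a knave.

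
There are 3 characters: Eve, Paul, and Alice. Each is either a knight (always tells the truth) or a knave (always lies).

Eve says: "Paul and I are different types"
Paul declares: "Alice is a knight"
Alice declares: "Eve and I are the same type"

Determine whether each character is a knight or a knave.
Eve is a knight.
Paul is a knave.
Alice is a knave.

Verification:
- Eve (knight) says "Paul and I are different types" - this is TRUE because Eve is a knight and Paul is a knave.
- Paul (knave) says "Alice is a knight" - this is FALSE (a lie) because Alice is a knave.
- Alice (knave) says "Eve and I are the same type" - this is FALSE (a lie) because Alice is a knave and Eve is a knight.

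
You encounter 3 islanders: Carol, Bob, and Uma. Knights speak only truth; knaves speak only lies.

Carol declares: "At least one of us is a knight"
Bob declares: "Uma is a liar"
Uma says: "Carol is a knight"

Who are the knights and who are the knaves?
Carol is a knight.
Bob is a knave.
Uma is a knight.

Verification:
- Carol (knight) says "At least one of us is a knight" - this is TRUE because Carol and Uma are knights.
- Bob (knave) says "Uma is a liar" - this is FALSE (a lie) because Uma is a knight.
- Uma (knight) says "Carol is a knight" - this is TRUE because Carol is a knight.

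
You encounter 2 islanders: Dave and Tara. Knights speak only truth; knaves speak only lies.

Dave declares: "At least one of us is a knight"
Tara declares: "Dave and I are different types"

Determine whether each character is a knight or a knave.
Dave is a knave.
Tara is a knave.

Verification:
- Dave (knave) says "At least one of us is a knight" - this is FALSE (a lie) because no one is a knight.
- Tara (knave) says "Dave and I are different types" - this is FALSE (a lie) because Tara is a knave and Dave is a knave.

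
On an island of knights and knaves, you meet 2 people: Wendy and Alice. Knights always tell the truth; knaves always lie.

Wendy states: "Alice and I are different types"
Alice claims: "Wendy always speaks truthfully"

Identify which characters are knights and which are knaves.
Wendy is a knave.
Alice is a knave.

Verification:
- Wendy (knave) says "Alice and I are different types" - this is FALSE (a lie) because Wendy is a knave and Alice is a knave.
- Alice (knave) says "Wendy always speaks truthfully" - this is FALSE (a lie) because Wendy is a knave.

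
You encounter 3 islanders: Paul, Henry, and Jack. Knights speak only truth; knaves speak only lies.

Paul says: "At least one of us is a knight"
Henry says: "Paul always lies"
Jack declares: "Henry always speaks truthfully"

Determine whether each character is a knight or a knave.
Paul is a knight.
Henry is a knave.
Jack is a knave.

Verification:
- Paul (knight) says "At least one of us is a knight" - this is TRUE because Paul is a knight.
- Henry (knave) says "Paul always lies" - this is FALSE (a lie) because Paul is a knight.
- Jack (knave) says "Henry always speaks truthfully" - this is FALSE (a lie) because Henry is a knave.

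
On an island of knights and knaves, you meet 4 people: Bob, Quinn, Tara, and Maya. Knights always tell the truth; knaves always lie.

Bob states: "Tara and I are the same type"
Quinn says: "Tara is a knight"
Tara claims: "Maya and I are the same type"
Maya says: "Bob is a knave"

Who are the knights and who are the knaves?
Bob is a knave.
Quinn is a knight.
Tara is a knight.
Maya is a knight.

Verification:
- Bob (knave) says "Tara and I are the same type" - this is FALSE (a lie) because Bob is a knave and Tara is a knight.
- Quinn (knight) says "Tara is a knight" - this is TRUE because Tara is a knight.
- Tara (knight) says "Maya and I are the same type" - this is TRUE because Tara is a knight and Maya is a knight.
- Maya (knight) says "Bob is a knave" - this is TRUE because Bob is a knave.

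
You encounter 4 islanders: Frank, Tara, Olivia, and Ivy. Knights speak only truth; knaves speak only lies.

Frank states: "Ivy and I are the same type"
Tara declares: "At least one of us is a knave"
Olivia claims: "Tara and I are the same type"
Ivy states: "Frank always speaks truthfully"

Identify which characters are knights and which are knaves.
Frank is a knight.
Tara is a knight.
Olivia is a knave.
Ivy is a knight.

Verification:
- Frank (knight) says "Ivy and I are the same type" - this is TRUE because Frank is a knight and Ivy is a knight.
- Tara (knight) says "At least one of us is a knave" - this is TRUE because Olivia is a knave.
- Olivia (knave) says "Tara and I are the same type" - this is FALSE (a lie) because Olivia is a knave and Tara is a knight.
- Ivy (knight) says "Frank always speaks truthfully" - this is TRUE because Frank is a knight.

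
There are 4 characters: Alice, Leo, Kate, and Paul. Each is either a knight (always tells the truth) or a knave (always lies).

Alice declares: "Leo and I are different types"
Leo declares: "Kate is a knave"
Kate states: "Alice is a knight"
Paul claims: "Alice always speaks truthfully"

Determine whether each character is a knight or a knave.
Alice is a knight.
Leo is a knave.
Kate is a knight.
Paul is a knight.

Verification:
- Alice (knight) says "Leo and I are different types" - this is TRUE because Alice is a knight and Leo is a knave.
- Leo (knave) says "Kate is a knave" - this is FALSE (a lie) because Kate is a knight.
- Kate (knight) says "Alice is a knight" - this is TRUE because Alice is a knight.
- Paul (knight) says "Alice always speaks truthfully" - this is TRUE because Alice is a knight.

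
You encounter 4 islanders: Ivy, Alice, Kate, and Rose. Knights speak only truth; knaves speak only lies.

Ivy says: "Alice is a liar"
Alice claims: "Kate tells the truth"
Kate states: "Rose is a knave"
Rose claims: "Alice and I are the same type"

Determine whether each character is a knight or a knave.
Ivy is a knave.
Alice is a knight.
Kate is a knight.
Rose is a knave.

Verification:
- Ivy (knave) says "Alice is a liar" - this is FALSE (a lie) because Alice is a knight.
- Alice (knight) says "Kate tells the truth" - this is TRUE because Kate is a knight.
- Kate (knight) says "Rose is a knave" - this is TRUE because Rose is a knave.
- Rose (knave) says "Alice and I are the same type" - this is FALSE (a lie) because Rose is a knave and Alice is a knight.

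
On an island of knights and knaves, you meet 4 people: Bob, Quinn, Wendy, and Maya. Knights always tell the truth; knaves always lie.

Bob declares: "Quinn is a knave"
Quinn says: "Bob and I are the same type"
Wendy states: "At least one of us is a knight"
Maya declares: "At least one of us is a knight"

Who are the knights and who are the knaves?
Bob is a knight.
Quinn is a knave.
Wendy is a knight.
Maya is a knight.

Verification:
- Bob (knight) says "Quinn is a knave" - this is TRUE because Quinn is a knave.
- Quinn (knave) says "Bob and I are the same type" - this is FALSE (a lie) because Quinn is a knave and Bob is a knight.
- Wendy (knight) says "At least one of us is a knight" - this is TRUE because Bob, Wendy, and Maya are knights.
- Maya (knight) says "At least one of us is a knight" - this is TRUE because Bob, Wendy, and Maya are knights.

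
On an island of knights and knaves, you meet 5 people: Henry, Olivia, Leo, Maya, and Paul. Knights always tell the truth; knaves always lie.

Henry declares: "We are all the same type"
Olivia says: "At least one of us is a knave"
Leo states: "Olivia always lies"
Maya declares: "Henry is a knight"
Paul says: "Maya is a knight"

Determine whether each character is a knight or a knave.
Henry is a knave.
Olivia is a knight.
Leo is a knave.
Maya is a knave.
Paul is a knave.

Verification:
- Henry (knave) says "We are all the same type" - this is FALSE (a lie) because Olivia is a knight and Henry, Leo, Maya, and Paul are knaves.
- Olivia (knight) says "At least one of us is a knave" - this is TRUE because Henry, Leo, Maya, and Paul are knaves.
- Leo (knave) says "Olivia always lies" - this is FALSE (a lie) because Olivia is a knight.
- Maya (knave) says "Henry is a knight" - this is FALSE (a lie) because Henry is a knave.
- Paul (knave) says "Maya is a knight" - this is FALSE (a lie) because Maya is a knave.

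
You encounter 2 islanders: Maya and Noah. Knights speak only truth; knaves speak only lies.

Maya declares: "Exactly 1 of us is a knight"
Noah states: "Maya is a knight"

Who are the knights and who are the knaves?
Maya is a knave.
Noah is a knave.

Verification:
- Maya (knave) says "Exactly 1 of us is a knight" - this is FALSE (a lie) because there are 0 knights.
- Noah (knave) says "Maya is a knight" - this is FALSE (a lie) because Maya is a knave.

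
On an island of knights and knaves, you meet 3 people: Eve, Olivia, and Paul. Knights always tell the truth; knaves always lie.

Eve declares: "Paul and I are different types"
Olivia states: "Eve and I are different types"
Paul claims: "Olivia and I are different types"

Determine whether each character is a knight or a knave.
Eve is a knave.
Olivia is a knave.
Paul is a knave.

Verification:
- Eve (knave) says "Paul and I are different types" - this is FALSE (a lie) because Eve is a knave and Paul is a knave.
- Olivia (knave) says "Eve and I are different types" - this is FALSE (a lie) because Olivia is a knave and Eve is a knave.
- Paul (knave) says "Olivia and I are different types" - this is FALSE (a lie) because Paul is a knave and Olivia is a knave.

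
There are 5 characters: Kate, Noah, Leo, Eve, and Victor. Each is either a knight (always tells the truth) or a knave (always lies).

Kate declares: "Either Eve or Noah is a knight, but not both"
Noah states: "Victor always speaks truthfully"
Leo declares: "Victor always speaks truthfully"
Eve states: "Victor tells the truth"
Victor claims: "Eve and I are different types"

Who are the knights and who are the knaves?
Kate is a knave.
Noah is a knave.
Leo is a knave.
Eve is a knave.
Victor is a knave.

Verification:
- Kate (knave) says "Either Eve or Noah is a knight, but not both" - this is FALSE (a lie) because Eve is a knave and Noah is a knave.
- Noah (knave) says "Victor always speaks truthfully" - this is FALSE (a lie) because Victor is a knave.
- Leo (knave) says "Victor always speaks truthfully" - this is FALSE (a lie) because Victor is a knave.
- Eve (knave) says "Victor tells the truth" - this is FALSE (a lie) because Victor is a knave.
- Victor (knave) says "Eve and I are different types" - this is FALSE (a lie) because Victor is a knave and Eve is a knave.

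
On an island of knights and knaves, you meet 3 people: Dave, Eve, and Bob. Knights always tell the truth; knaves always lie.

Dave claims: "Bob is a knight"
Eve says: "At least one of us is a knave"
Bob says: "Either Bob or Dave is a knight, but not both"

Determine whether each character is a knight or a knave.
Dave is a knave.
Eve is a knight.
Bob is a knave.

Verification:
- Dave (knave) says "Bob is a knight" - this is FALSE (a lie) because Bob is a knave.
- Eve (knight) says "At least one of us is a knave" - this is TRUE because Dave and Bob are knaves.
- Bob (knave) says "Either Bob or Dave is a knight, but not both" - this is FALSE (a lie) because Bob is a knave and Dave is a knave.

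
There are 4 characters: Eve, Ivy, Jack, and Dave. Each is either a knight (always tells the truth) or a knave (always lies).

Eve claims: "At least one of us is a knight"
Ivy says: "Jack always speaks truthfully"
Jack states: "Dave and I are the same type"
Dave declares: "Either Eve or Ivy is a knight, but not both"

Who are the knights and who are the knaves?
Eve is a knight.
Ivy is a knave.
Jack is a knave.
Dave is a knight.

Verification:
- Eve (knight) says "At least one of us is a knight" - this is TRUE because Eve and Dave are knights.
- Ivy (knave) says "Jack always speaks truthfully" - this is FALSE (a lie) because Jack is a knave.
- Jack (knave) says "Dave and I are the same type" - this is FALSE (a lie) because Jack is a knave and Dave is a knight.
- Dave (knight) says "Either Eve or Ivy is a knight, but not both" - this is TRUE because Eve is a knight and Ivy is a knave.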